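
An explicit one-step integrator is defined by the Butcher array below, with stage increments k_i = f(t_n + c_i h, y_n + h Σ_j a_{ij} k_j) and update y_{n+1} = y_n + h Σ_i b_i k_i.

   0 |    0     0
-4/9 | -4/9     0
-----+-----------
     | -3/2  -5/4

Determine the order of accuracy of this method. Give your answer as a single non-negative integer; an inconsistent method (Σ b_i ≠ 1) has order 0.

0

b = (-3/2, -5/4)
c = (0, -4/9)
Σ b_i: (-3/2)·1 + (-5/4)·1 = -11/4 ≠ 1 ⇒ order 0.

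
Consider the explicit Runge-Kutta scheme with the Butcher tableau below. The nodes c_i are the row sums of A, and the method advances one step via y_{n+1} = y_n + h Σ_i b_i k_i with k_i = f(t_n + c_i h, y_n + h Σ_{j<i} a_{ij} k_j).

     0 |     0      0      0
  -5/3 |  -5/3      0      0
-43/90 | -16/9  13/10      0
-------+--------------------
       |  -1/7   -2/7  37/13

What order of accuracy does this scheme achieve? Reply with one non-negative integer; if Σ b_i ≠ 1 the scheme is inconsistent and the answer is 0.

0

b = (-1/7, -2/7, 37/13)
c = (0, -5/3, -43/90)
Ac = (0, 0, -13/6)
Σ b_i: (-1/7)·1 + (-2/7)·1 + 37/13·1 = 220/91 ≠ 1 ⇒ order 0.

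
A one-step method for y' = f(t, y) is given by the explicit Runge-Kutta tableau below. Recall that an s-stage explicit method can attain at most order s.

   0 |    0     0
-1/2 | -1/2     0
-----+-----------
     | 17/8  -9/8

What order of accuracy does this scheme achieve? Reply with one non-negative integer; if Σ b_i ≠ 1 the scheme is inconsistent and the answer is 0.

b = (17/8, -9/8)
c = (0, -1/2)
Σ b_i: 17/8·1 + (-9/8)·1 = 1 ✓
b·c: (-9/8)·(-1/2) = 9/16 ≠ 1/2 ⇒ order 1.

1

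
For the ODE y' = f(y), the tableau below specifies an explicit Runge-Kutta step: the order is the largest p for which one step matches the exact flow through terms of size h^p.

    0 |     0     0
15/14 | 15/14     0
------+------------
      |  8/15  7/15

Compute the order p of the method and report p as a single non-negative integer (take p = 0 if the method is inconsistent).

b = (8/15, 7/15)
c = (0, 15/14)
Σ b_i: 8/15·1 + 7/15·1 = 1 ✓
b·c: 7/15·15/14 = 1/2 ✓; 2 stages ⇒ order 2.

2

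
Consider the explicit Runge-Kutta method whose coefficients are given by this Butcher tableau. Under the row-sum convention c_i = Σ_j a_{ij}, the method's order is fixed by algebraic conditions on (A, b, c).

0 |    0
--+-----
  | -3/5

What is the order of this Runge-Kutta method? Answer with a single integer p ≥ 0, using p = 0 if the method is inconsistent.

b = (-3/5)
c = (0)
Σ b_i: (-3/5)·1 = -3/5 ≠ 1 ⇒ order 0.

0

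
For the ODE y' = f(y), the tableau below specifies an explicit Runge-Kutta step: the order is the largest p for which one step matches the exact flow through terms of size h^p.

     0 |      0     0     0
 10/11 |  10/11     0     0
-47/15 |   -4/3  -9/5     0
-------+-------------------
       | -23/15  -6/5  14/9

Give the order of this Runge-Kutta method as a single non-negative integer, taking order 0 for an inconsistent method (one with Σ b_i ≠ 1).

0

b = (-23/15, -6/5, 14/9)
c = (0, 10/11, -47/15)
Ac = (0, 0, -18/11)
Σ b_i: (-23/15)·1 + (-6/5)·1 + 14/9·1 = -53/45 ≠ 1 ⇒ order 0.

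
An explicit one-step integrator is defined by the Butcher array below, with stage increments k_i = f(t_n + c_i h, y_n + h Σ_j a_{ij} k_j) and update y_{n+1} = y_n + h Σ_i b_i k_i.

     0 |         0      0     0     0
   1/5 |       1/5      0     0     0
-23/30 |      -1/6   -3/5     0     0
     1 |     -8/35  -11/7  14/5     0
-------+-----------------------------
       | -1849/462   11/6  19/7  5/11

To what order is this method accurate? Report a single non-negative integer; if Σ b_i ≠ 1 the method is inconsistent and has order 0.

1

b = (-1849/462, 11/6, 19/7, 5/11)
c = (0, 1/5, -23/30, 1)
Ac = (0, 0, -3/25, -1292/525)
Σ b_i: (-1849/462)·1 + 11/6·1 + 19/7·1 + 5/11·1 = 1 ✓
b·c: 11/6·1/5 + 19/7·(-23/30) + 5/11·1 = -97/77 ≠ 1/2 ⇒ order 1.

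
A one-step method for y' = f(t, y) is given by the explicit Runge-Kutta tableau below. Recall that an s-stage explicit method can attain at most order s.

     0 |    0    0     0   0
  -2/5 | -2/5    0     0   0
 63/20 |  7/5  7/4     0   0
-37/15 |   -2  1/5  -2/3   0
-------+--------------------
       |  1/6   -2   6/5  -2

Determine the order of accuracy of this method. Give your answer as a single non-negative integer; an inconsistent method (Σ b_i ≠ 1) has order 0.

0

b = (1/6, -2, 6/5, -2)
c = (0, -2/5, 63/20, -37/15)
Ac = (0, 0, -7/10, -109/50)
Σ b_i: 1/6·1 + (-2)·1 + 6/5·1 + (-2)·1 = -79/30 ≠ 1 ⇒ order 0.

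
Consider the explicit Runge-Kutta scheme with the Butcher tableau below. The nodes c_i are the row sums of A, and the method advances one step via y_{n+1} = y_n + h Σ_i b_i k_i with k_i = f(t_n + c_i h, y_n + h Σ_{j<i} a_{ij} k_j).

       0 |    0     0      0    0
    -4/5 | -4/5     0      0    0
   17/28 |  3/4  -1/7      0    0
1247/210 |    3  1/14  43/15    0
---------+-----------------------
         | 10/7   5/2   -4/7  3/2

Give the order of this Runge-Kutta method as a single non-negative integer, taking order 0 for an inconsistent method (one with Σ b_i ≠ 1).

b = (10/7, 5/2, -4/7, 3/2)
c = (0, -4/5, 17/28, 1247/210)
Ac = (0, 0, 4/35, 101/60)
Σ b_i: 10/7·1 + 5/2·1 + (-4/7)·1 + 3/2·1 = 34/7 ≠ 1 ⇒ order 0.

0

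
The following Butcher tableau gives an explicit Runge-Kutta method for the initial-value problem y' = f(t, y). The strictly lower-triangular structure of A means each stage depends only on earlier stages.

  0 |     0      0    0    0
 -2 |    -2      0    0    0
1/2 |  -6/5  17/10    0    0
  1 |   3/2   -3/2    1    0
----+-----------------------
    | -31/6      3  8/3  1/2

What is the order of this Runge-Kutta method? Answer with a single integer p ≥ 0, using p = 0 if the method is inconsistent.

b = (-31/6, 3, 8/3, 1/2)
c = (0, -2, 1/2, 1)
Ac = (0, 0, -17/5, 7/2)
Σ b_i: (-31/6)·1 + 3·1 + 8/3·1 + 1/2·1 = 1 ✓
b·c: 3·(-2) + 8/3·1/2 + 1/2·1 = -25/6 ≠ 1/2 ⇒ order 1.

1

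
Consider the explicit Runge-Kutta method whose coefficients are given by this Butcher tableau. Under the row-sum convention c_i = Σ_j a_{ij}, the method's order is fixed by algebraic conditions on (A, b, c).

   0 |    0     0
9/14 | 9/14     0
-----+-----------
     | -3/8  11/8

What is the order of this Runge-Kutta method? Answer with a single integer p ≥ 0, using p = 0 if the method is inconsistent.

1

b = (-3/8, 11/8)
c = (0, 9/14)
Σ b_i: (-3/8)·1 + 11/8·1 = 1 ✓
b·c: 11/8·9/14 = 99/112 ≠ 1/2 ⇒ order 1.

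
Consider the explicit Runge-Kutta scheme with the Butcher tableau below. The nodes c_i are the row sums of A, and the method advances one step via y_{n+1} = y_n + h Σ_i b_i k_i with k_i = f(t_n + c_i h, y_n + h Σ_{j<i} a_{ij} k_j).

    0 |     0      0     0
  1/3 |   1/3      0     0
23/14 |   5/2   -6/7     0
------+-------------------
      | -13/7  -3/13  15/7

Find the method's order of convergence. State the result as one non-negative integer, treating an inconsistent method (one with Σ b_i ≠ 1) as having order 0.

0

b = (-13/7, -3/13, 15/7)
c = (0, 1/3, 23/14)
Ac = (0, 0, -2/7)
Σ b_i: (-13/7)·1 + (-3/13)·1 + 15/7·1 = 5/91 ≠ 1 ⇒ order 0.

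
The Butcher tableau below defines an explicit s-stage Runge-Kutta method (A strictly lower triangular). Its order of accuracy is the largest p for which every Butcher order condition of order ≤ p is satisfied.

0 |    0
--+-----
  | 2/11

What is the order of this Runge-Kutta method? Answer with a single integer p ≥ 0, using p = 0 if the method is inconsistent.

b = (2/11)
c = (0)
Σ b_i: 2/11·1 = 2/11 ≠ 1 ⇒ order 0.

0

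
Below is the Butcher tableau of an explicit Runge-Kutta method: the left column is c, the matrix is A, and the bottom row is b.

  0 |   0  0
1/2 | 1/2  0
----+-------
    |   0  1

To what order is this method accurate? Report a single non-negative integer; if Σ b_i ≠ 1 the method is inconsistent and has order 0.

2

b = (0, 1)
c = (0, 1/2)
Σ b_i: 1·1 = 1 ✓
b·c: 1·1/2 = 1/2 ✓; 2 stages ⇒ order 2.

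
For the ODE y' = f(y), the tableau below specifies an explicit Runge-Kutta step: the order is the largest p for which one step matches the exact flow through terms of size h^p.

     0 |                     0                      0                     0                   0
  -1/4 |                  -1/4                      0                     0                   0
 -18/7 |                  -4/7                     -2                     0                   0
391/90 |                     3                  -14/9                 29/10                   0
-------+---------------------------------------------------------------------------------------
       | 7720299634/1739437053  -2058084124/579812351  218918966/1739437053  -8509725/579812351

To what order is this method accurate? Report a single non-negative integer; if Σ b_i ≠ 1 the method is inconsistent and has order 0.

b = (7720299634/1739437053, -2058084124/579812351, 218918966/1739437053, -8509725/579812351)
c = (0, -1/4, -18/7, 391/90)
Ac = (0, 0, 1/2, -4453/630)
Σ b_i: 7720299634/1739437053·1 + (-2058084124/579812351)·1 + 218918966/1739437053·1 + (-8509725/579812351)·1 = 1 ✓
b·c: (-2058084124/579812351)·(-1/4) + 218918966/1739437053·(-18/7) + (-8509725/579812351)·391/90 = 1/2 ✓
b·c²: (-2058084124/579812351)·1/16 + 218918966/1739437053·324/49 + (-8509725/579812351)·152881/8100 = 1/3 ✓
b·Ac: 218918966/1739437053·1/2 + (-8509725/579812351)·(-4453/630) = 1/6 ✓
b·c³: (-2058084124/579812351)·(-1/64) + 218918966/1739437053·(-5832/343) + (-8509725/579812351)·59776471/729000 = -28824398979623/8766762747120 ≠ 1/4 ⇒ order 3.
b·(c∘Ac): 218918966/1739437053·(-9/7) + (-8509725/579812351)·(-1741123/56700) = 2009893555/6957748212 ≠ 1/8
b·Ac²: 218918966/1739437053·(-1/8) + (-8509725/579812351)·336541/17640 = -28807398107/97408474968 ≠ 1/12
b·A²c: (-8509725/579812351)·29/20 = -49356405/2319249404 ≠ 1/24

3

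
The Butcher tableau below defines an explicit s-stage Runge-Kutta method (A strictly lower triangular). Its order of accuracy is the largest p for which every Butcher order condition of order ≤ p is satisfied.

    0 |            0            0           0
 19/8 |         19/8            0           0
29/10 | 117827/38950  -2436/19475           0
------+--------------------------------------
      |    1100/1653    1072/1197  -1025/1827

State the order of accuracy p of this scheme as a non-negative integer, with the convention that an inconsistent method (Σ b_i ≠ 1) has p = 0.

b = (1100/1653, 1072/1197, -1025/1827)
c = (0, 19/8, 29/10)
Ac = (0, 0, -609/2050)
Σ b_i: 1100/1653·1 + 1072/1197·1 + (-1025/1827)·1 = 1 ✓
b·c: 1072/1197·19/8 + (-1025/1827)·29/10 = 1/2 ✓
b·c²: 1072/1197·361/64 + (-1025/1827)·841/100 = 1/3 ✓
b·Ac: (-1025/1827)·(-609/2050) = 1/6 ✓; 3 stages ⇒ order 3.

3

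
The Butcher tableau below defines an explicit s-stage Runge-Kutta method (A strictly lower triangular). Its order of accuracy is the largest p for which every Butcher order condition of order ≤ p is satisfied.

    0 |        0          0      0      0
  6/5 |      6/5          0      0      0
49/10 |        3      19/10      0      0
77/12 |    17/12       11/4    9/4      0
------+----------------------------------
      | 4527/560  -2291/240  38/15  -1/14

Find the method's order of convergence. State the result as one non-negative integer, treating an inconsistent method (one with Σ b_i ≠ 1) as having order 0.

b = (4527/560, -2291/240, 38/15, -1/14)
c = (0, 6/5, 49/10, 77/12)
Ac = (0, 0, 57/25, 573/40)
Σ b_i: 4527/560·1 + (-2291/240)·1 + 38/15·1 + (-1/14)·1 = 1 ✓
b·c: (-2291/240)·6/5 + 38/15·49/10 + (-1/14)·77/12 = 1/2 ✓
b·c²: (-2291/240)·36/25 + 38/15·2401/100 + (-1/14)·5929/144 = 1588981/36000 ≠ 1/3 ⇒ order 2.
b·Ac: 38/15·57/25 + (-1/14)·573/40 = 66539/14000 ≠ 1/6

2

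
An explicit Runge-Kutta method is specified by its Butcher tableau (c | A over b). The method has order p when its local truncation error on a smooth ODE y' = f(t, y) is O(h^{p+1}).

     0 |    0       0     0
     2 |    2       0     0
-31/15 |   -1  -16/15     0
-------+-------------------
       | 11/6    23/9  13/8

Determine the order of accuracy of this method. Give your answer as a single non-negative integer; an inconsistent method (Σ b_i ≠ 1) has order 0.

b = (11/6, 23/9, 13/8)
c = (0, 2, -31/15)
Ac = (0, 0, -32/15)
Σ b_i: 11/6·1 + 23/9·1 + 13/8·1 = 433/72 ≠ 1 ⇒ order 0.

0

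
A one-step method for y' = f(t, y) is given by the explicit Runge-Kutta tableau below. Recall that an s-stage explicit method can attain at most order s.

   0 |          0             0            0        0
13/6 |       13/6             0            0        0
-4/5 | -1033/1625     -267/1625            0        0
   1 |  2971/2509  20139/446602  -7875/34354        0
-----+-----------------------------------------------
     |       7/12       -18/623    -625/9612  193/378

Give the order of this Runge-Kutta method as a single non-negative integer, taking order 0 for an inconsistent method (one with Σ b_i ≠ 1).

4

b = (7/12, -18/623, -625/9612, 193/378)
c = (0, 13/6, -4/5, 1)
Ac = (0, 0, -89/250, 217/772)
Σ b_i: 7/12·1 + (-18/623)·1 + (-625/9612)·1 + 193/378·1 = 1 ✓
b·c: (-18/623)·13/6 + (-625/9612)·(-4/5) + 193/378·1 = 1/2 ✓
b·c²: (-18/623)·169/36 + (-625/9612)·16/25 + 193/378·1 = 1/3 ✓
b·Ac: (-625/9612)·(-89/250) + 193/378·217/772 = 1/6 ✓
b·c³: (-18/623)·2197/216 + (-625/9612)·(-64/125) + 193/378·1 = 1/4 ✓
b·(c∘Ac): (-625/9612)·178/625 + 193/378·217/772 = 1/8 ✓
b·Ac²: (-625/9612)·(-1157/1500) + 193/378·301/4632 = 1/12 ✓
b·A²c: 193/378·63/772 = 1/24 ✓; 4 stages ⇒ order 4.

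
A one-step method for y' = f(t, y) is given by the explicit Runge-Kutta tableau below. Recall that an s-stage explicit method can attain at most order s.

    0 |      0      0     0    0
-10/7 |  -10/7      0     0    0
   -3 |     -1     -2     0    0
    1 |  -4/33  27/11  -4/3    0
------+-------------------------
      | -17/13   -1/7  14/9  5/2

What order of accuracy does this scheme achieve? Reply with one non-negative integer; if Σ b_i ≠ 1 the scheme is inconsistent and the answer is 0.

0

b = (-17/13, -1/7, 14/9, 5/2)
c = (0, -10/7, -3, 1)
Ac = (0, 0, 20/7, 38/77)
Σ b_i: (-17/13)·1 + (-1/7)·1 + 14/9·1 + 5/2·1 = 4267/1638 ≠ 1 ⇒ order 0.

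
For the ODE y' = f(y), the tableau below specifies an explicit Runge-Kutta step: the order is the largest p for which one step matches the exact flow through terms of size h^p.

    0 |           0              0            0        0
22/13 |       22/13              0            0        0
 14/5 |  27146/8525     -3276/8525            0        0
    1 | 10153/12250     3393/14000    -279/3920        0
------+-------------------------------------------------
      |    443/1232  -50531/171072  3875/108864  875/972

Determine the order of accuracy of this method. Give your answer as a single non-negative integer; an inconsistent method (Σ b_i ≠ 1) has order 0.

b = (443/1232, -50531/171072, 3875/108864, 875/972)
c = (0, 22/13, 14/5, 1)
Ac = (0, 0, -504/775, 369/1750)
Σ b_i: 443/1232·1 + (-50531/171072)·1 + 3875/108864·1 + 875/972·1 = 1 ✓
b·c: (-50531/171072)·22/13 + 3875/108864·14/5 + 875/972·1 = 1/2 ✓
b·c²: (-50531/171072)·484/169 + 3875/108864·196/25 + 875/972·1 = 1/3 ✓
b·Ac: 3875/108864·(-504/775) + 875/972·369/1750 = 1/6 ✓
b·c³: (-50531/171072)·10648/2197 + 3875/108864·2744/125 + 875/972·1 = 1/4 ✓
b·(c∘Ac): 3875/108864·(-7056/3875) + 875/972·369/1750 = 1/8 ✓
b·Ac²: 3875/108864·(-11088/10075) + 875/972·1548/11375 = 1/12 ✓
b·A²c: 875/972·81/1750 = 1/24 ✓; 4 stages ⇒ order 4.

4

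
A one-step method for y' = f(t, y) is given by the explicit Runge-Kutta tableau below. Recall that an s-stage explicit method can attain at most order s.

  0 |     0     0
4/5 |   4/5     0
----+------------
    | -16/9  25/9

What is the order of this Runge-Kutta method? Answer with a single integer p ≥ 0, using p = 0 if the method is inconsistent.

b = (-16/9, 25/9)
c = (0, 4/5)
Σ b_i: (-16/9)·1 + 25/9·1 = 1 ✓
b·c: 25/9·4/5 = 20/9 ≠ 1/2 ⇒ order 1.

1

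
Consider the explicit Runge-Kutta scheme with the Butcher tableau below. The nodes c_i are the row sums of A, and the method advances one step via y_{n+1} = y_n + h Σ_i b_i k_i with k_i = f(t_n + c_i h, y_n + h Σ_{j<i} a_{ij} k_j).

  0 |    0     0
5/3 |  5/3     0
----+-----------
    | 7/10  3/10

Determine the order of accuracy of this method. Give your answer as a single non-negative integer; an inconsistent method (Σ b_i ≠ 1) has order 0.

2

b = (7/10, 3/10)
c = (0, 5/3)
Σ b_i: 7/10·1 + 3/10·1 = 1 ✓
b·c: 3/10·5/3 = 1/2 ✓; 2 stages ⇒ order 2.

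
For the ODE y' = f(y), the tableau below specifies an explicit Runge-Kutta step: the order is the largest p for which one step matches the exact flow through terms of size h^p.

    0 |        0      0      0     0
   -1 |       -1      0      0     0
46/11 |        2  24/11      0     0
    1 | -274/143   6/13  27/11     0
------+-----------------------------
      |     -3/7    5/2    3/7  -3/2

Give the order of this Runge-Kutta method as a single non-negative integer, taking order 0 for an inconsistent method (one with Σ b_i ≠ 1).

1

b = (-3/7, 5/2, 3/7, -3/2)
c = (0, -1, 46/11, 1)
Ac = (0, 0, -24/11, 15420/1573)
Σ b_i: (-3/7)·1 + 5/2·1 + 3/7·1 + (-3/2)·1 = 1 ✓
b·c: 5/2·(-1) + 3/7·46/11 + (-3/2)·1 = -170/77 ≠ 1/2 ⇒ order 1.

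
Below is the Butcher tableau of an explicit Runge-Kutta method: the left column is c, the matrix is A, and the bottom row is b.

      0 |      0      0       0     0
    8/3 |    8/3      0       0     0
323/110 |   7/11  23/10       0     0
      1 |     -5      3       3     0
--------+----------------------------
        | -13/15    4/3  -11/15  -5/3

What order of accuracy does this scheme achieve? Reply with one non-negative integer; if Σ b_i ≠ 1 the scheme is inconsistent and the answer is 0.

0

b = (-13/15, 4/3, -11/15, -5/3)
c = (0, 8/3, 323/110, 1)
Ac = (0, 0, 92/15, 1849/110)
Σ b_i: (-13/15)·1 + 4/3·1 + (-11/15)·1 + (-5/3)·1 = -29/15 ≠ 1 ⇒ order 0.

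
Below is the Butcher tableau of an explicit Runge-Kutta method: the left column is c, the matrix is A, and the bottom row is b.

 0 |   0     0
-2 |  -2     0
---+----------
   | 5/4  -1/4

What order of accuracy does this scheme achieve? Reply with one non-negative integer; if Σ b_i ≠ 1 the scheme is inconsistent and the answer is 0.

b = (5/4, -1/4)
c = (0, -2)
Σ b_i: 5/4·1 + (-1/4)·1 = 1 ✓
b·c: (-1/4)·(-2) = 1/2 ✓; 2 stages ⇒ order 2.

2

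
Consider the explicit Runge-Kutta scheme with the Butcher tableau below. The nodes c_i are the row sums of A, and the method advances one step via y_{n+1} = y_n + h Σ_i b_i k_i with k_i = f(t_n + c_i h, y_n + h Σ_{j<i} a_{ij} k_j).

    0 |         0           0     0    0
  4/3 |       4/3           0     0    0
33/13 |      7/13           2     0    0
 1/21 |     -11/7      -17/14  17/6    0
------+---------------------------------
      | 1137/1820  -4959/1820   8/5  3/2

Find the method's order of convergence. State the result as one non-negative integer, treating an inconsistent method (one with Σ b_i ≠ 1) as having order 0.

2

b = (1137/1820, -4959/1820, 8/5, 3/2)
c = (0, 4/3, 33/13, 1/21)
Ac = (0, 0, 8/3, 3043/546)
Σ b_i: 1137/1820·1 + (-4959/1820)·1 + 8/5·1 + 3/2·1 = 1 ✓
b·c: (-4959/1820)·4/3 + 8/5·33/13 + 3/2·1/21 = 1/2 ✓
b·c²: (-4959/1820)·16/9 + 8/5·1089/169 + 3/2·1/441 = 1358789/248430 ≠ 1/3 ⇒ order 2.
b·Ac: 8/5·8/3 + 3/2·3043/546 = 68941/5460 ≠ 1/6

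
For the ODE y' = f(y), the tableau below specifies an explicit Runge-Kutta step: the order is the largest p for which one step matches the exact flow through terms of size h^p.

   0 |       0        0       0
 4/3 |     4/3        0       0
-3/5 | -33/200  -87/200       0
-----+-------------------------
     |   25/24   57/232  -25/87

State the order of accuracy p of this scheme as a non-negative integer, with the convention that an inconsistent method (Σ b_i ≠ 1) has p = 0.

3

b = (25/24, 57/232, -25/87)
c = (0, 4/3, -3/5)
Ac = (0, 0, -29/50)
Σ b_i: 25/24·1 + 57/232·1 + (-25/87)·1 = 1 ✓
b·c: 57/232·4/3 + (-25/87)·(-3/5) = 1/2 ✓
b·c²: 57/232·16/9 + (-25/87)·9/25 = 1/3 ✓
b·Ac: (-25/87)·(-29/50) = 1/6 ✓; 3 stages ⇒ order 3.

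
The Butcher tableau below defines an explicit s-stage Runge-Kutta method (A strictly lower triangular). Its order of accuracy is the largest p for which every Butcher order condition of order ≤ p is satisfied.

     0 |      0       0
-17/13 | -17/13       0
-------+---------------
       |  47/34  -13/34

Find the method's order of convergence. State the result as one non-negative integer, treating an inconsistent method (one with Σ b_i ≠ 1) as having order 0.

b = (47/34, -13/34)
c = (0, -17/13)
Σ b_i: 47/34·1 + (-13/34)·1 = 1 ✓
b·c: (-13/34)·(-17/13) = 1/2 ✓; 2 stages ⇒ order 2.

2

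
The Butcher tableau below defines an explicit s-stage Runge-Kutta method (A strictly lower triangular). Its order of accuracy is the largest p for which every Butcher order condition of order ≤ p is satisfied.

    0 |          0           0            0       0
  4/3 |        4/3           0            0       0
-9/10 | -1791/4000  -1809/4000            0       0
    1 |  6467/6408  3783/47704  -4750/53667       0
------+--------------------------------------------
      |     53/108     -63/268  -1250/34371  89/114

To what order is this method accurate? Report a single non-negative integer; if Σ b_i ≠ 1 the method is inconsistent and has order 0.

4

b = (53/108, -63/268, -1250/34371, 89/114)
c = (0, 4/3, -9/10, 1)
Ac = (0, 0, -603/1000, 33/178)
Σ b_i: 53/108·1 + (-63/268)·1 + (-1250/34371)·1 + 89/114·1 = 1 ✓
b·c: (-63/268)·4/3 + (-1250/34371)·(-9/10) + 89/114·1 = 1/2 ✓
b·c²: (-63/268)·16/9 + (-1250/34371)·81/100 + 89/114·1 = 1/3 ✓
b·Ac: (-1250/34371)·(-603/1000) + 89/114·33/178 = 1/6 ✓
b·c³: (-63/268)·64/27 + (-1250/34371)·(-729/1000) + 89/114·1 = 1/4 ✓
b·(c∘Ac): (-1250/34371)·5427/10000 + 89/114·33/178 = 1/8 ✓
b·Ac²: (-1250/34371)·(-201/250) + 89/114·37/534 = 1/12 ✓
b·A²c: 89/114·19/356 = 1/24 ✓; 4 stages ⇒ order 4.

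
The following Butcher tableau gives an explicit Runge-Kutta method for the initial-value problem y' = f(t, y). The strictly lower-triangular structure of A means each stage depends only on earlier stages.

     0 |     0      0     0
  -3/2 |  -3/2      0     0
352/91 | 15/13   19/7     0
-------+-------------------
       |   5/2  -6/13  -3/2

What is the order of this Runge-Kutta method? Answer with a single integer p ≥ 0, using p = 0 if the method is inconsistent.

0

b = (5/2, -6/13, -3/2)
c = (0, -3/2, 352/91)
Ac = (0, 0, -57/14)
Σ b_i: 5/2·1 + (-6/13)·1 + (-3/2)·1 = 7/13 ≠ 1 ⇒ order 0.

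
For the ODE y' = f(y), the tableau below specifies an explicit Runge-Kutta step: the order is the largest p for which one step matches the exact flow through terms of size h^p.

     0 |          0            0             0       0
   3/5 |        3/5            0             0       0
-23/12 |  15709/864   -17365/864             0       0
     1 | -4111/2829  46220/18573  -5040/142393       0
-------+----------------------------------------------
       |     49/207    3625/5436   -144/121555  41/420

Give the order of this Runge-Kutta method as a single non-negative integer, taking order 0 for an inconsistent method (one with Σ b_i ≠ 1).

4

b = (49/207, 3625/5436, -144/121555, 41/420)
c = (0, 3/5, -23/12, 1)
Ac = (0, 0, -3473/288, 64/41)
Σ b_i: 49/207·1 + 3625/5436·1 + (-144/121555)·1 + 41/420·1 = 1 ✓
b·c: 3625/5436·3/5 + (-144/121555)·(-23/12) + 41/420·1 = 1/2 ✓
b·c²: 3625/5436·9/25 + (-144/121555)·529/144 + 41/420·1 = 1/3 ✓
b·Ac: (-144/121555)·(-3473/288) + 41/420·64/41 = 1/6 ✓
b·c³: 3625/5436·27/125 + (-144/121555)·(-12167/1728) + 41/420·1 = 1/4 ✓
b·(c∘Ac): (-144/121555)·79879/3456 + 41/420·64/41 = 1/8 ✓
b·Ac²: (-144/121555)·(-3473/480) + 41/420·157/205 = 1/12 ✓
b·A²c: 41/420·35/82 = 1/24 ✓; 4 stages ⇒ order 4.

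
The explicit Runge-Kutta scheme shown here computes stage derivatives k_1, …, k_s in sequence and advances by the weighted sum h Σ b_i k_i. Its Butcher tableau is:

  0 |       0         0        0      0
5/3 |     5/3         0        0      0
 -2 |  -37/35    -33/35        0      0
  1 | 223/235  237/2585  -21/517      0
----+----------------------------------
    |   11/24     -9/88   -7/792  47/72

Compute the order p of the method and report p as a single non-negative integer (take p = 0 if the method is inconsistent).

b = (11/24, -9/88, -7/792, 47/72)
c = (0, 5/3, -2, 1)
Ac = (0, 0, -11/7, 11/47)
Σ b_i: 11/24·1 + (-9/88)·1 + (-7/792)·1 + 47/72·1 = 1 ✓
b·c: (-9/88)·5/3 + (-7/792)·(-2) + 47/72·1 = 1/2 ✓
b·c²: (-9/88)·25/9 + (-7/792)·4 + 47/72·1 = 1/3 ✓
b·Ac: (-7/792)·(-11/7) + 47/72·11/47 = 1/6 ✓
b·c³: (-9/88)·125/27 + (-7/792)·(-8) + 47/72·1 = 1/4 ✓
b·(c∘Ac): (-7/792)·22/7 + 47/72·11/47 = 1/8 ✓
b·Ac²: (-7/792)·(-55/21) + 47/72·13/141 = 1/12 ✓
b·A²c: 47/72·3/47 = 1/24 ✓; 4 stages ⇒ order 4.

4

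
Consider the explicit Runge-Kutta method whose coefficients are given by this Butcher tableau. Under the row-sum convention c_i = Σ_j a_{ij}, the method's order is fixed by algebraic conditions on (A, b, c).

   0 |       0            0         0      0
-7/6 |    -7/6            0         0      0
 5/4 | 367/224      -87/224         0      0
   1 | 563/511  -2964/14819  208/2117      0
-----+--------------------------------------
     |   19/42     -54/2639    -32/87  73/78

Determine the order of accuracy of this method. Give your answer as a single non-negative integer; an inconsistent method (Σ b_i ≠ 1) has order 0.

4

b = (19/42, -54/2639, -32/87, 73/78)
c = (0, -7/6, 5/4, 1)
Ac = (0, 0, 29/64, 26/73)
Σ b_i: 19/42·1 + (-54/2639)·1 + (-32/87)·1 + 73/78·1 = 1 ✓
b·c: (-54/2639)·(-7/6) + (-32/87)·5/4 + 73/78·1 = 1/2 ✓
b·c²: (-54/2639)·49/36 + (-32/87)·25/16 + 73/78·1 = 1/3 ✓
b·Ac: (-32/87)·29/64 + 73/78·26/73 = 1/6 ✓
b·c³: (-54/2639)·(-343/216) + (-32/87)·125/64 + 73/78·1 = 1/4 ✓
b·(c∘Ac): (-32/87)·145/256 + 73/78·26/73 = 1/8 ✓
b·Ac²: (-32/87)·(-203/384) + 73/78·(-26/219) = 1/12 ✓
b·A²c: 73/78·13/292 = 1/24 ✓; 4 stages ⇒ order 4.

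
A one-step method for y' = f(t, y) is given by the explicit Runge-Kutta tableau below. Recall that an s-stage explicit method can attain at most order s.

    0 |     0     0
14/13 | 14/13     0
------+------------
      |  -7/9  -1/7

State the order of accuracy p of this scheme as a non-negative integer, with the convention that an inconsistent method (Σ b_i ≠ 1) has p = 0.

0

b = (-7/9, -1/7)
c = (0, 14/13)
Σ b_i: (-7/9)·1 + (-1/7)·1 = -58/63 ≠ 1 ⇒ order 0.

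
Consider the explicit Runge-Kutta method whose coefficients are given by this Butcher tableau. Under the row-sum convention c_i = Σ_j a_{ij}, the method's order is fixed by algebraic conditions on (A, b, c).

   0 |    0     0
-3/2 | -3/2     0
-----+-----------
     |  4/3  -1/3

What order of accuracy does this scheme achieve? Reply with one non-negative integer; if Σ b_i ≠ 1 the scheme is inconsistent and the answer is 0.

b = (4/3, -1/3)
c = (0, -3/2)
Σ b_i: 4/3·1 + (-1/3)·1 = 1 ✓
b·c: (-1/3)·(-3/2) = 1/2 ✓; 2 stages ⇒ order 2.

2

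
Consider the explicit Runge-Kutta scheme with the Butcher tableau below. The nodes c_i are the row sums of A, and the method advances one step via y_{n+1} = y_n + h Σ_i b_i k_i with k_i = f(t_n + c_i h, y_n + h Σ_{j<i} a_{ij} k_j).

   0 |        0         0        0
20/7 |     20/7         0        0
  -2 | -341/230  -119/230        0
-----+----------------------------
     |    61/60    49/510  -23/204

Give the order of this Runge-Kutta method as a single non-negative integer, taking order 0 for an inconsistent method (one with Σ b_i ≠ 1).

3

b = (61/60, 49/510, -23/204)
c = (0, 20/7, -2)
Ac = (0, 0, -34/23)
Σ b_i: 61/60·1 + 49/510·1 + (-23/204)·1 = 1 ✓
b·c: 49/510·20/7 + (-23/204)·(-2) = 1/2 ✓
b·c²: 49/510·400/49 + (-23/204)·4 = 1/3 ✓
b·Ac: (-23/204)·(-34/23) = 1/6 ✓; 3 stages ⇒ order 3.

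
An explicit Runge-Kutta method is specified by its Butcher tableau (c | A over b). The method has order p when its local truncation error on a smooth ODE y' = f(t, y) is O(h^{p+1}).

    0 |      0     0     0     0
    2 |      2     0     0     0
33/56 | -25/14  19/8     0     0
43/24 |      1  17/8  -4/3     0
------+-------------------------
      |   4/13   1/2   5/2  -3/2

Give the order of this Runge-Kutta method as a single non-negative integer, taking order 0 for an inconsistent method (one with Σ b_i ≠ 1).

0

b = (4/13, 1/2, 5/2, -3/2)
c = (0, 2, 33/56, 43/24)
Ac = (0, 0, 19/4, 97/28)
Σ b_i: 4/13·1 + 1/2·1 + 5/2·1 + (-3/2)·1 = 47/26 ≠ 1 ⇒ order 0.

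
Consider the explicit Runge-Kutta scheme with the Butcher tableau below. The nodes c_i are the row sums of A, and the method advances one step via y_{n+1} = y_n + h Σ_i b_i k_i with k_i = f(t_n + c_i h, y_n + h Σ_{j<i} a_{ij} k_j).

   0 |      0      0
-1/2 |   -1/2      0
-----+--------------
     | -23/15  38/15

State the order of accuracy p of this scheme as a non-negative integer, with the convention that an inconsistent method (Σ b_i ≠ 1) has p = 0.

1

b = (-23/15, 38/15)
c = (0, -1/2)
Σ b_i: (-23/15)·1 + 38/15·1 = 1 ✓
b·c: 38/15·(-1/2) = -19/15 ≠ 1/2 ⇒ order 1.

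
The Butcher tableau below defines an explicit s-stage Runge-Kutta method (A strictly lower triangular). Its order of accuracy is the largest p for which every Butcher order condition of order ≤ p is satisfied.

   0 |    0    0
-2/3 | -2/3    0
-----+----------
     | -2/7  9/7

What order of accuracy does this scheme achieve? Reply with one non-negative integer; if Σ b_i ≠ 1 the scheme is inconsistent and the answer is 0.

b = (-2/7, 9/7)
c = (0, -2/3)
Σ b_i: (-2/7)·1 + 9/7·1 = 1 ✓
b·c: 9/7·(-2/3) = -6/7 ≠ 1/2 ⇒ order 1.

1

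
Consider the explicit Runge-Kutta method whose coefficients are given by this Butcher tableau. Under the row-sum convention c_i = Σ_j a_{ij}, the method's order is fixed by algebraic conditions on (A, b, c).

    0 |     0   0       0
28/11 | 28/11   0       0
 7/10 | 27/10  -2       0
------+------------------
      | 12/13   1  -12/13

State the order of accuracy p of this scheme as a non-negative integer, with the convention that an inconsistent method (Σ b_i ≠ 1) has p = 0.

1

b = (12/13, 1, -12/13)
c = (0, 28/11, 7/10)
Ac = (0, 0, -56/11)
Σ b_i: 12/13·1 + 1·1 + (-12/13)·1 = 1 ✓
b·c: 1·28/11 + (-12/13)·7/10 = 1358/715 ≠ 1/2 ⇒ order 1.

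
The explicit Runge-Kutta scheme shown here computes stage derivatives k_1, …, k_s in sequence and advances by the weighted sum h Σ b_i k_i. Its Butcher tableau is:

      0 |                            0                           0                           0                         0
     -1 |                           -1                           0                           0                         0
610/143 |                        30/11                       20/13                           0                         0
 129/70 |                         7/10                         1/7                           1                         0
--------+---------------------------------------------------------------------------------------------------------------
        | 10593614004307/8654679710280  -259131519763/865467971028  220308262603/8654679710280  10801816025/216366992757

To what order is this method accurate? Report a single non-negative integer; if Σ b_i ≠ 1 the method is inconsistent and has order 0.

3

b = (10593614004307/8654679710280, -259131519763/865467971028, 220308262603/8654679710280, 10801816025/216366992757)
c = (0, -1, 610/143, 129/70)
Ac = (0, 0, -20/13, 4127/1001)
Σ b_i: 10593614004307/8654679710280·1 + (-259131519763/865467971028)·1 + 220308262603/8654679710280·1 + 10801816025/216366992757·1 = 1 ✓
b·c: (-259131519763/865467971028)·(-1) + 220308262603/8654679710280·610/143 + 10801816025/216366992757·129/70 = 1/2 ✓
b·c²: (-259131519763/865467971028)·1 + 220308262603/8654679710280·372100/20449 + 10801816025/216366992757·16641/4900 = 1/3 ✓
b·Ac: 220308262603/8654679710280·(-20/13) + 10801816025/216366992757·4127/1001 = 1/6 ✓
b·c³: (-259131519763/865467971028)·(-1) + 220308262603/8654679710280·226981000/2924207 + 10801816025/216366992757·2146689/343000 = 355849209470571/137513244285560 ≠ 1/4 ⇒ order 3.
b·(c∘Ac): 220308262603/8654679710280·(-12200/1859) + 10801816025/216366992757·532383/70070 = 91851164275/432733985514 ≠ 1/8
b·Ac²: 220308262603/8654679710280·20/13 + 10801816025/216366992757·2625149/143143 = 19693162621361/20626986642834 ≠ 1/12
b·A²c: 10801816025/216366992757·(-20/13) = -16618178500/216366992757 ≠ 1/24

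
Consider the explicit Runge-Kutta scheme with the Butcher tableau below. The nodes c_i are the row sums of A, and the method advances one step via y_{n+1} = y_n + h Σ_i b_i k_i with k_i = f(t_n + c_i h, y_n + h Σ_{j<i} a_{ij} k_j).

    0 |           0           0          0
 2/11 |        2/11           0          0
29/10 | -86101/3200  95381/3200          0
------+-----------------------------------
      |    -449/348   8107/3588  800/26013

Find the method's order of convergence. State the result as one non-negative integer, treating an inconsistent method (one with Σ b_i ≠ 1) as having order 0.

b = (-449/348, 8107/3588, 800/26013)
c = (0, 2/11, 29/10)
Ac = (0, 0, 8671/1600)
Σ b_i: (-449/348)·1 + 8107/3588·1 + 800/26013·1 = 1 ✓
b·c: 8107/3588·2/11 + 800/26013·29/10 = 1/2 ✓
b·c²: 8107/3588·4/121 + 800/26013·841/100 = 1/3 ✓
b·Ac: 800/26013·8671/1600 = 1/6 ✓; 3 stages ⇒ order 3.

3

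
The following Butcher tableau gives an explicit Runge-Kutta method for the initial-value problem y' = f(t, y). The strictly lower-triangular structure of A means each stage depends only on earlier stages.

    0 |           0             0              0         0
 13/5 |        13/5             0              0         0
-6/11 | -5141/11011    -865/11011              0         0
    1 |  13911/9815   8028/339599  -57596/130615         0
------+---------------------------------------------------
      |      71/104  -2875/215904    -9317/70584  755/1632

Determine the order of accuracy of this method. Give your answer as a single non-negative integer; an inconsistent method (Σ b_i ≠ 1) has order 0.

b = (71/104, -2875/215904, -9317/70584, 755/1632)
c = (0, 13/5, -6/11, 1)
Ac = (0, 0, -173/847, 228/755)
Σ b_i: 71/104·1 + (-2875/215904)·1 + (-9317/70584)·1 + 755/1632·1 = 1 ✓
b·c: (-2875/215904)·13/5 + (-9317/70584)·(-6/11) + 755/1632·1 = 1/2 ✓
b·c²: (-2875/215904)·169/25 + (-9317/70584)·36/121 + 755/1632·1 = 1/3 ✓
b·Ac: (-9317/70584)·(-173/847) + 755/1632·228/755 = 1/6 ✓
b·c³: (-2875/215904)·2197/125 + (-9317/70584)·(-216/1331) + 755/1632·1 = 1/4 ✓
b·(c∘Ac): (-9317/70584)·1038/9317 + 755/1632·228/755 = 1/8 ✓
b·Ac²: (-9317/70584)·(-2249/4235) + 755/1632·108/3775 = 1/12 ✓
b·A²c: 755/1632·68/755 = 1/24 ✓; 4 stages ⇒ order 4.

4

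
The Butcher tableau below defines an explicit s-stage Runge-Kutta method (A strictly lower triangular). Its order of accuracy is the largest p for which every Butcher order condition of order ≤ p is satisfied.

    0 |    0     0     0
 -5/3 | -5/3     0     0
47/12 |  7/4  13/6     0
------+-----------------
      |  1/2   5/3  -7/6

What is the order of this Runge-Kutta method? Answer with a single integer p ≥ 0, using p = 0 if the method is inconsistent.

1

b = (1/2, 5/3, -7/6)
c = (0, -5/3, 47/12)
Ac = (0, 0, -65/18)
Σ b_i: 1/2·1 + 5/3·1 + (-7/6)·1 = 1 ✓
b·c: 5/3·(-5/3) + (-7/6)·47/12 = -529/72 ≠ 1/2 ⇒ order 1.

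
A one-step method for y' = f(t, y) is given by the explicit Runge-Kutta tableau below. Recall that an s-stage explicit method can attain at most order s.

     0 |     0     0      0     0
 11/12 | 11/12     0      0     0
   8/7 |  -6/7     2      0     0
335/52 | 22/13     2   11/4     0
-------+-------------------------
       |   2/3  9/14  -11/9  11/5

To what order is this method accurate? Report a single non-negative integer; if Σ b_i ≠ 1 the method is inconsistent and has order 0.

b = (2/3, 9/14, -11/9, 11/5)
c = (0, 11/12, 8/7, 335/52)
Ac = (0, 0, 11/6, 209/42)
Σ b_i: 2/3·1 + 9/14·1 + (-11/9)·1 + 11/5·1 = 1441/630 ≠ 1 ⇒ order 0.

0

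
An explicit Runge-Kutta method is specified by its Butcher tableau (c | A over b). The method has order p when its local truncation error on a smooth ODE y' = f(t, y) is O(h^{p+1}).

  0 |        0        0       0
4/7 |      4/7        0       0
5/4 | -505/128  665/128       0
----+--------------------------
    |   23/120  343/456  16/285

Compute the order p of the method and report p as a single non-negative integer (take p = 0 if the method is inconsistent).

b = (23/120, 343/456, 16/285)
c = (0, 4/7, 5/4)
Ac = (0, 0, 95/32)
Σ b_i: 23/120·1 + 343/456·1 + 16/285·1 = 1 ✓
b·c: 343/456·4/7 + 16/285·5/4 = 1/2 ✓
b·c²: 343/456·16/49 + 16/285·25/16 = 1/3 ✓
b·Ac: 16/285·95/32 = 1/6 ✓; 3 stages ⇒ order 3.

3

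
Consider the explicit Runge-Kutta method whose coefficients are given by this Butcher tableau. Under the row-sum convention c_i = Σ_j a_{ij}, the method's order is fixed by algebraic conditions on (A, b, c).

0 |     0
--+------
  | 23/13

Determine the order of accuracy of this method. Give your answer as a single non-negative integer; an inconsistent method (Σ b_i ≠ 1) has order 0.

b = (23/13)
c = (0)
Σ b_i: 23/13·1 = 23/13 ≠ 1 ⇒ order 0.

0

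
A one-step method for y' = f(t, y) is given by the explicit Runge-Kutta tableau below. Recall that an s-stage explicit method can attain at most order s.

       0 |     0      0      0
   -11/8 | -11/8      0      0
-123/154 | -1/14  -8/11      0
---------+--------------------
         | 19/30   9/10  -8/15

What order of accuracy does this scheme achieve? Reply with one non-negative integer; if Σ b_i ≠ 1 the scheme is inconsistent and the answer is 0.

1

b = (19/30, 9/10, -8/15)
c = (0, -11/8, -123/154)
Ac = (0, 0, 1)
Σ b_i: 19/30·1 + 9/10·1 + (-8/15)·1 = 1 ✓
b·c: 9/10·(-11/8) + (-8/15)·(-123/154) = -4999/6160 ≠ 1/2 ⇒ order 1.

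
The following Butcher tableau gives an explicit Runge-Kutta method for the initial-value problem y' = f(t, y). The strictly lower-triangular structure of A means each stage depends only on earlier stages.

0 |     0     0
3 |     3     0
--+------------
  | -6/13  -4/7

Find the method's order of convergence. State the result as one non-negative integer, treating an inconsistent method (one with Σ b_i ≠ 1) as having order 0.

0

b = (-6/13, -4/7)
c = (0, 3)
Σ b_i: (-6/13)·1 + (-4/7)·1 = -94/91 ≠ 1 ⇒ order 0.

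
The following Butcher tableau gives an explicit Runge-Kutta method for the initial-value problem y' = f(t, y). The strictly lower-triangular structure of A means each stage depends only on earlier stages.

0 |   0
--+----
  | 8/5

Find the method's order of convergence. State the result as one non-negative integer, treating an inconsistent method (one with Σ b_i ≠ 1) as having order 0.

b = (8/5)
c = (0)
Σ b_i: 8/5·1 = 8/5 ≠ 1 ⇒ order 0.

0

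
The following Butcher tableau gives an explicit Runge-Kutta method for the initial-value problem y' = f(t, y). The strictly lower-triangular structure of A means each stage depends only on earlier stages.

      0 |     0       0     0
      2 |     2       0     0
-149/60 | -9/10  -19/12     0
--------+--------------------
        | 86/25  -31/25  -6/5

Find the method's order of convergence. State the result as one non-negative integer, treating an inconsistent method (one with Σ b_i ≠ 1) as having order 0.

2

b = (86/25, -31/25, -6/5)
c = (0, 2, -149/60)
Ac = (0, 0, -19/6)
Σ b_i: 86/25·1 + (-31/25)·1 + (-6/5)·1 = 1 ✓
b·c: (-31/25)·2 + (-6/5)·(-149/60) = 1/2 ✓
b·c²: (-31/25)·4 + (-6/5)·22201/3600 = -37081/3000 ≠ 1/3 ⇒ order 2.
b·Ac: (-6/5)·(-19/6) = 19/5 ≠ 1/6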